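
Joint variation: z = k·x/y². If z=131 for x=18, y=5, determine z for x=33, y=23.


z = k·x/y²
Solve for k using the known point: k = z·y²/x = 131×25/18 = 3275/18 ≈ 181.9444
Now evaluate at x=33, y=23:
z = k × 33 / 529 = (3275 × 33) / (18 × 529) = 108075/9522
≈ 11.3500

11.3500


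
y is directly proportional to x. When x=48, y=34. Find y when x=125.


Direct proportion: y/x = constant
k = 34/48 ≈ 0.7083
y₂ = k × 125 = 34 × 125 / 48 = 4250/48
≈ 88.54

88.54


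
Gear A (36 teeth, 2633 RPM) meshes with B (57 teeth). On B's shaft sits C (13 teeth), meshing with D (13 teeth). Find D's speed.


Stage 1: RPM_B = RPM_A × t_A/t_B = 2633 × 36/57 = 94788/57 ≈ 1662.95
B and C share a shaft → RPM_C = RPM_B
Stage 2: RPM_D = RPM_C × t_C/t_D = RPM_A × (t_A×t_C)/(t_B×t_D)
Overall ratio = (36×13)/(57×13) = 468/741
RPM_D = 2633 × 468/741 = 1232244/741
≈ 1662.95 RPM

1662.95 RPM


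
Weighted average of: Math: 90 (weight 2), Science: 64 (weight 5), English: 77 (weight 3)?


Numerator = 90×2 + 64×5 + 77×3
= 180 + 320 + 231
= 731
Total weight = 10
Weighted avg = 731/10
= 73.10

73.10


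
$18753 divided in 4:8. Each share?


Total parts = 4 + 8 = 12
Part 1: 18753 × 4/12 = 6251.00
Part 2: 18753 × 8/12 = 12502.00
= Part 1: $6251.00, Part 2: $12502.00

Part 1: $6251.00, Part 2: $12502.00


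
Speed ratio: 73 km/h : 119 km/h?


Ratio = 73:119
GCD = 1
Simplified = 73:119
Time ratio (same distance) = 119:73
Speed ratio = 73:119

73:119


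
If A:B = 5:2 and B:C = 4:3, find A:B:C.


Match B: multiply A:B by 4 → 20:8
Multiply B:C by 2 → 8:6
Combined: 20:8:6
GCD = 2
= 10:4:3

10:4:3


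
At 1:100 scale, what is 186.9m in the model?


Model size = real / scale
= 186.9 / 100
= 1.8690 m

1.8690 m


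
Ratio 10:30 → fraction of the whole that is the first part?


Total parts = 10 + 30 = 40
First part: 10/40 = 1/4
= 1/4

1/4


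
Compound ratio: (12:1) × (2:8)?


Compound ratio = (12×2) : (1×8)
= 24:8
GCD = 8
= 3:1

3:1


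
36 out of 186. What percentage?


Percentage = (part / whole) × 100
= (36 / 186) × 100
≈ 19.35%

19.35%


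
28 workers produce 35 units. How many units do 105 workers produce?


Direct proportion: y/x = constant
k = 35/28 = 1.2500
y₂ = k × 105 = 35 × 105 / 28 = 3675/28
= 131.25

131.25


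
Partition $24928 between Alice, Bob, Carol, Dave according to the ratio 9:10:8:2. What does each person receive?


Total parts = 9 + 10 + 8 + 2 = 29
Alice: 24928 × 9/29 = 7736.28
Bob: 24928 × 10/29 = 8595.86
Carol: 24928 × 8/29 = 6876.69
Dave: 24928 × 2/29 = 1719.17
= Alice: $7736.28, Bob: $8595.86, Carol: $6876.69, Dave: $1719.17

Alice: $7736.28, Bob: $8595.86, Carol: $6876.69, Dave: $1719.17


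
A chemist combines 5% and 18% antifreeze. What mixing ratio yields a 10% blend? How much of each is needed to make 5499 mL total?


Let x parts of 5% mix with y parts of 18%.
5x + 18y = 10(x + y)
5x + 18y = 10x + 10y
x(5 - 10) = y(10 - 18)
x/y = (18 - 10)/(10 - 5) = 8/5
Simplify: 8:5
Total parts = 13; one part = 5499/13 = 423.00 mL
5% solution: 8×423.00 = 3384.00 mL
18% solution: 5×423.00 = 2115.00 mL
= ratio 8:5; 3384.00 mL and 2115.00 mL

ratio 8:5; 3384.00 mL and 2115.00 mL


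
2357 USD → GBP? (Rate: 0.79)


Amount × rate = 2357 × 0.79
= 1862.03 GBP

1862.03 GBP


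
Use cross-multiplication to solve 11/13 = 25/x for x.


Cross multiply: 11 × x = 13 × 25
11x = 325
x = 325 / 11
= 29.55

29.55


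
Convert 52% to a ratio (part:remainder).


52% means 52 parts out of 100; remainder = 48
Part : remainder = 52:48
GCD = 4
= 13:12

13:12


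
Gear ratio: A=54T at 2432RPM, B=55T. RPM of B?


Gear ratio = 54:55 = 54:55
RPM_B = RPM_A × (teeth_A / teeth_B)
= 2432 × (54/55)
= 2387.8 RPM

2387.8 RPM


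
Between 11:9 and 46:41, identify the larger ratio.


11/9 = 1.2222
46/41 = 1.1220
1.2222 > 1.1220, so 11:9 is greater
= 11:9

11:9


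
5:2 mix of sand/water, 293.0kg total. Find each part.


Total parts = 5 + 2 = 7
sand: 293.0 × 5/7 = 209.3kg
water: 293.0 × 2/7 = 83.7kg
= 209.3kg and 83.7kg

209.3kg and 83.7kg


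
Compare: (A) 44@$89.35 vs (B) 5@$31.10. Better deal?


Deal A: $89.35/44 = $2.0307/unit
Deal B: $31.10/5 = $6.2200/unit
A is cheaper per unit
= Deal A

Deal A


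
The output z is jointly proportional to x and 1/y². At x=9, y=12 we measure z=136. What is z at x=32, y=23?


z = k·x/y²
Solve for k using the known point: k = z·y²/x = 136×144/9 = 19584/9 = 2176.0000
Now evaluate at x=32, y=23:
z = k × 32 / 529 = (19584 × 32) / (9 × 529) = 626688/4761
≈ 131.6295

131.6295


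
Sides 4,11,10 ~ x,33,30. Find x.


Scale factor = 33/11 = 3
Missing side = 4 × 3
= 12.0

12.0


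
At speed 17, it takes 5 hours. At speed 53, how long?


Inverse proportion: x × y = constant
k = 17 × 5 = 85
y₂ = k / 53 = 85 / 53
= 1.60

1.60


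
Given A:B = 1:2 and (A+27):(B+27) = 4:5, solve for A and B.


Let A = 1k, B = 2k.
(1k + 27) / (2k + 27) = 4/5
Cross-multiply: 5(1k + 27) = 4(2k + 27)
5k + 135 = 8k + 108
5k - 8k = 108 - 135
-3k = -27
k = -27/-3 = 9
A = 1×9 = 9, B = 2×9 = 18
= A = 9, B = 18

A = 9, B = 18


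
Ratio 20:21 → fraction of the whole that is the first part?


Total parts = 20 + 21 = 41
First part: 20/41 = 20/41
= 20/41

20/41


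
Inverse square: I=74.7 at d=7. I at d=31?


I₁d₁² = I₂d₂²
I₂ = I₁ × (d₁/d₂)²
= 74.7 × (7/31)²
= 74.7 × 49/961
= 3660.3/961
≈ 3.8088

3.8088


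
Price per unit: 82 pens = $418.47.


Unit rate = total / quantity
= 418.47 / 82
= $5.10 per unit

$5.10 per unit


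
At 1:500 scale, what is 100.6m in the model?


Model size = real / scale
= 100.6 / 500
= 0.2012 m

0.2012 m


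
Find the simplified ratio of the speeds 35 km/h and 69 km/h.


Ratio = 35:69
GCD = 1
Simplified = 35:69
Time ratio (same distance) = 69:35
Speed ratio = 35:69

35:69


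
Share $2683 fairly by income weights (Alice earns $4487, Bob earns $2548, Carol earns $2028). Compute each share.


Total income = 4487 + 2548 + 2028 = $9063
Alice: $2683 × 4487/9063 = $1328.33
Bob: $2683 × 2548/9063 = $754.31
Carol: $2683 × 2028/9063 = $600.37
= Alice: $1328.33, Bob: $754.31, Carol: $600.37

Alice: $1328.33, Bob: $754.31, Carol: $600.37


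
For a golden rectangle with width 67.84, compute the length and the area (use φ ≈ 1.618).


φ = (1 + √5) / 2 ≈ 1.618
Length = width × φ = 67.84 × 1.618 = 109.76512
≈ 109.77
Area = width × length = 67.84 × 109.76512 = 7446.4657408 ≈ 7446.47
= Length: 109.77, Area: 7446.47

Length: 109.77, Area: 7446.47


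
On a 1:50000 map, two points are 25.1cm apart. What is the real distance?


Real distance = map distance × scale
= 25.1cm × 50000
= 1255000 cm = 12550.0 m
= 12.550 km

12.550 km


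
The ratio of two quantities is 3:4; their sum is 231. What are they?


Let A = 3k, B = 4k.
3k + 4k = 231
7k = 231 → k = 231/7 = 33
A = 3×33 = 99, B = 4×33 = 132
= A = 99, B = 132

A = 99, B = 132


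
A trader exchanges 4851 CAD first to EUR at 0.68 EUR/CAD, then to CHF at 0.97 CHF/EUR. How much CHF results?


Step 1: 4851 CAD × 0.68 = 3298.68 EUR
Step 2: 3298.68 EUR × 0.97 = 3199.72 CHF
Implied rate CAD→CHF = 0.68 × 0.97 = 0.6596
= 3199.72 CHF

3199.72 CHF


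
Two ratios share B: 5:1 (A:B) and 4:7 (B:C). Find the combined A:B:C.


Match B: multiply A:B by 4 → 20:4
Multiply B:C by 1 → 4:7
Combined: 20:4:7
GCD = 1
= 20:4:7

20:4:7


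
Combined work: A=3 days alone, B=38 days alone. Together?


Rate of A = 1/3 per day
Rate of B = 1/38 per day
Combined rate = 1/3 + 1/38 = 41/114 ≈ 0.3596 per day
Days = 1 / combined rate = 114/41
≈ 2.78 days

2.78 days


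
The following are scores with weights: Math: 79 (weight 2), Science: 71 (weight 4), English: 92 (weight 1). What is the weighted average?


Numerator = 79×2 + 71×4 + 92×1
= 158 + 284 + 92
= 534
Total weight = 7
Weighted avg = 534/7
= 76.29

76.29


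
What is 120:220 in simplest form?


GCD(120, 220) = 20
120/20 : 220/20
= 6:11

6:11


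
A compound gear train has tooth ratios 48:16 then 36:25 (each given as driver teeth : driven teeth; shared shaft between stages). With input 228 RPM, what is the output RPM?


Stage 1: RPM_B = RPM_A × t_A/t_B = 228 × 48/16 = 10944/16 = 684.00
B and C share a shaft → RPM_C = RPM_B
Stage 2: RPM_D = RPM_C × t_C/t_D = RPM_A × (t_A×t_C)/(t_B×t_D)
Overall ratio = (48×36)/(16×25) = 1728/400
RPM_D = 228 × 1728/400 = 393984/400
= 984.96 RPM

984.96 RPM


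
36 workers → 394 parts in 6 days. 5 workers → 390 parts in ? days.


Days ∝ work / workers, so d₂ = d₁ × (m₁/m₂) × (w₂/w₁)
Workers factor (inverse): 36/5 = 7.2000
Work factor (direct): 390/394 ≈ 0.9898
d₂ = 6 × 36/5 × 390/394 = (6 × 36 × 390) / (5 × 394) = 84240/1970
≈ 42.76 days

42.76 days


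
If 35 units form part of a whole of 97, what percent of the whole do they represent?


Percentage = (part / whole) × 100
= (35 / 97) × 100
≈ 36.08%

36.08%


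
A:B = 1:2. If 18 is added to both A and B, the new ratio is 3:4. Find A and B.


Let A = 1k, B = 2k.
(1k + 18) / (2k + 18) = 3/4
Cross-multiply: 4(1k + 18) = 3(2k + 18)
4k + 72 = 6k + 54
4k - 6k = 54 - 72
-2k = -18
k = -18/-2 = 9
A = 1×9 = 9, B = 2×9 = 18
= A = 9, B = 18

A = 9, B = 18


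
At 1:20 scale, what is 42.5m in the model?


Model size = real / scale
= 42.5 / 20
= 2.1250 m

2.1250 m


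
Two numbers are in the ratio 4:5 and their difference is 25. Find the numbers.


Let A = 4k, B = 5k.
5k - 4k = 25
1k = 25 → k = 25/1 = 25
A = 4×25 = 100, B = 5×25 = 125
= A = 100, B = 125

A = 100, B = 125


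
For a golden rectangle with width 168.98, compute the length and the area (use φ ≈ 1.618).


φ = (1 + √5) / 2 ≈ 1.618
Length = width × φ = 168.98 × 1.618 = 273.40964
≈ 273.41
Area = width × length = 168.98 × 273.40964 = 46200.7609672 ≈ 46200.76
= Length: 273.41, Area: 46200.76

Length: 273.41, Area: 46200.76


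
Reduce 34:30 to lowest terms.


GCD(34, 30) = 2
34/2 : 30/2
= 17:15

17:15


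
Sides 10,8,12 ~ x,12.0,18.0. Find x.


Scale factor = 12.0/8 = 1.5
Missing side = 10 × 1.5
= 15.0

15.0


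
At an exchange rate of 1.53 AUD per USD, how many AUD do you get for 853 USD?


Amount × rate = 853 × 1.53
= 1305.09 AUD

1305.09 AUD


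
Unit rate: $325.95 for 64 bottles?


Unit rate = total / quantity
= 325.95 / 64
= $5.09 per unit

$5.09 per unit


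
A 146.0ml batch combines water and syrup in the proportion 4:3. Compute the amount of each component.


Total parts = 4 + 3 = 7
water: 146.0 × 4/7 = 83.4ml
syrup: 146.0 × 3/7 = 62.6ml
= 83.4ml and 62.6ml

83.4ml and 62.6ml


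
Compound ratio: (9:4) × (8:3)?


Compound ratio = (9×8) : (4×3)
= 72:12
GCD = 12
= 6:1

6:1


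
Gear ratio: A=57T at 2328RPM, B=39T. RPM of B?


Gear ratio = 57:39 = 19:13
RPM_B = RPM_A × (teeth_A / teeth_B)
= 2328 × (57/39)
= 3402.5 RPM

3402.5 RPM


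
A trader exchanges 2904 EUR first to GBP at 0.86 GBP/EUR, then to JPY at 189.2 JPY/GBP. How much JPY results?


Step 1: 2904 EUR × 0.86 = 2497.44 GBP
Step 2: 2497.44 GBP × 189.2 = 472515.65 JPY
Implied rate EUR→JPY = 0.86 × 189.2 = 162.7120
= 472515.65 JPY

472515.65 JPY


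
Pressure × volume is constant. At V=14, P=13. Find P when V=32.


Inverse proportion: x × y = constant
k = 14 × 13 = 182
y₂ = k / 32 = 182 / 32
= 5.69

5.69


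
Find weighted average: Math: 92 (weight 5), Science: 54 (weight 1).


Numerator = 92×5 + 54×1
= 460 + 54
= 514
Total weight = 6
Weighted avg = 514/6
= 85.67

85.67


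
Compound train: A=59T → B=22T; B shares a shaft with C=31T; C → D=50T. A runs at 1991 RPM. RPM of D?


Stage 1: RPM_B = RPM_A × t_A/t_B = 1991 × 59/22 = 117469/22 = 5339.50
B and C share a shaft → RPM_C = RPM_B
Stage 2: RPM_D = RPM_C × t_C/t_D = RPM_A × (t_A×t_C)/(t_B×t_D)
Overall ratio = (59×31)/(22×50) = 1829/1100
RPM_D = 1991 × 1829/1100 = 3641539/1100
= 3310.49 RPM

3310.49 RPM


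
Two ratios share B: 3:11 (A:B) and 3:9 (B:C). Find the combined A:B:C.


Match B: multiply A:B by 3 → 9:33
Multiply B:C by 11 → 33:99
Combined: 9:33:99
GCD = 3
= 3:11:33

3:11:33


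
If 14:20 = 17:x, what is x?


Cross multiply: 14 × x = 20 × 17
14x = 340
x = 340 / 14
= 24.29

24.29


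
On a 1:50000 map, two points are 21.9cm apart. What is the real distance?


Real distance = map distance × scale
= 21.9cm × 50000
= 1095000 cm = 10950.0 m
= 10.950 km

10.950 km


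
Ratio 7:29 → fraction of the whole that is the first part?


Total parts = 7 + 29 = 36
First part: 7/36 = 7/36
= 7/36

7/36


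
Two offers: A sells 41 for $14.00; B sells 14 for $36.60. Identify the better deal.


Deal A: $14.00/41 = $0.3415/unit
Deal B: $36.60/14 = $2.6143/unit
A is cheaper per unit
= Deal A

Deal A


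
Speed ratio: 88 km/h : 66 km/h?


Ratio = 88:66
GCD = 22
Simplified = 4:3
Time ratio (same distance) = 3:4
Speed ratio = 4:3

4:3


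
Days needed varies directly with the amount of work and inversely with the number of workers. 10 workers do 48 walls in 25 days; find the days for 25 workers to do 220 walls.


Days ∝ work / workers, so d₂ = d₁ × (m₁/m₂) × (w₂/w₁)
Workers factor (inverse): 10/25 = 0.4000
Work factor (direct): 220/48 ≈ 4.5833
d₂ = 25 × 10/25 × 220/48 = (25 × 10 × 220) / (25 × 48) = 55000/1200
≈ 45.83 days

45.83 days


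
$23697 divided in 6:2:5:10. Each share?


Total parts = 6 + 2 + 5 + 10 = 23
Part 1: 23697 × 6/23 = 6181.83
Part 2: 23697 × 2/23 = 2060.61
Part 3: 23697 × 5/23 = 5151.52
Part 4: 23697 × 10/23 = 10303.04
= Part 1: $6181.83, Part 2: $2060.61, Part 3: $5151.52, Part 4: $10303.04

Part 1: $6181.83, Part 2: $2060.61, Part 3: $5151.52, Part 4: $10303.04


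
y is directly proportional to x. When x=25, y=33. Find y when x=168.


Direct proportion: y/x = constant
k = 33/25 = 1.3200
y₂ = k × 168 = 33 × 168 / 25 = 5544/25
= 221.76

221.76


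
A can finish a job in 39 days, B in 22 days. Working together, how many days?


Rate of A = 1/39 per day
Rate of B = 1/22 per day
Combined rate = 1/39 + 1/22 = 61/858 ≈ 0.0711 per day
Days = 1 / combined rate = 858/61
≈ 14.07 days

14.07 days


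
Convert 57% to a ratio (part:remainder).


57% means 57 parts out of 100; remainder = 43
Part : remainder = 57:43
GCD = 1
= 57:43

57:43


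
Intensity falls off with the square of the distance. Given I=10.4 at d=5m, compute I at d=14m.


I₁d₁² = I₂d₂²
I₂ = I₁ × (d₁/d₂)²
= 10.4 × (5/14)²
= 10.4 × 25/196
= 260/196
≈ 1.3265

1.3265


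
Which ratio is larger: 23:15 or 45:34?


23/15 = 1.5333
45/34 = 1.3235
1.5333 > 1.3235, so 23:15 is greater
= 23:15

23:15


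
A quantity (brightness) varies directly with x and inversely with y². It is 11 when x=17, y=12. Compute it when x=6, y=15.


z = k·x/y²
Solve for k using the known point: k = z·y²/x = 11×144/17 = 1584/17 ≈ 93.1765
Now evaluate at x=6, y=15:
z = k × 6 / 225 = (1584 × 6) / (17 × 225) = 9504/3825
≈ 2.4847

2.4847


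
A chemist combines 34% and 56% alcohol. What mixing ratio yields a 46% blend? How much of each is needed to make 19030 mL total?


Let x parts of 34% mix with y parts of 56%.
34x + 56y = 46(x + y)
34x + 56y = 46x + 46y
x(34 - 46) = y(46 - 56)
x/y = (56 - 46)/(46 - 34) = 10/12
Simplify: 5:6
Total parts = 11; one part = 19030/11 = 1730.00 mL
34% solution: 5×1730.00 = 8650.00 mL
56% solution: 6×1730.00 = 10380.00 mL
= ratio 5:6; 8650.00 mL and 10380.00 mL

ratio 5:6; 8650.00 mL and 10380.00 mL


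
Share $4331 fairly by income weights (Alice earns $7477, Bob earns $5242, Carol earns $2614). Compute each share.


Total income = 7477 + 5242 + 2614 = $15333
Alice: $4331 × 7477/15333 = $2111.97
Bob: $4331 × 5242/15333 = $1480.67
Carol: $4331 × 2614/15333 = $738.36
= Alice: $2111.97, Bob: $1480.67, Carol: $738.36

Alice: $2111.97, Bob: $1480.67, Carol: $738.36


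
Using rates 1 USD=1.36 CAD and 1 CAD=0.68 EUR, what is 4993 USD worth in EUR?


Step 1: 4993 USD × 1.36 = 6790.48 CAD
Step 2: 6790.48 CAD × 0.68 = 4617.53 EUR
Implied rate USD→EUR = 1.36 × 0.68 = 0.9248
= 4617.53 EUR

4617.53 EUR


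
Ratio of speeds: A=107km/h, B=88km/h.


Ratio = 107:88
GCD = 1
Simplified = 107:88
Time ratio (same distance) = 88:107
Speed ratio = 107:88

107:88


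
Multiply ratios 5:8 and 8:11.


Compound ratio = (5×8) : (8×11)
= 40:88
GCD = 8
= 5:11

5:11


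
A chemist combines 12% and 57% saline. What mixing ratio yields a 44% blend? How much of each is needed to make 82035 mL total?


Let x parts of 12% mix with y parts of 57%.
12x + 57y = 44(x + y)
12x + 57y = 44x + 44y
x(12 - 44) = y(44 - 57)
x/y = (57 - 44)/(44 - 12) = 13/32
Simplify: 13:32
Total parts = 45; one part = 82035/45 = 1823.00 mL
12% solution: 13×1823.00 = 23699.00 mL
57% solution: 32×1823.00 = 58336.00 mL
= ratio 13:32; 23699.00 mL and 58336.00 mL

ratio 13:32; 23699.00 mL and 58336.00 mL


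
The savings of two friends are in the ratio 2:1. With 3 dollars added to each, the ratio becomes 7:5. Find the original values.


Let A = 2k, B = 1k.
(2k + 3) / (1k + 3) = 7/5
Cross-multiply: 5(2k + 3) = 7(1k + 3)
10k + 15 = 7k + 21
10k - 7k = 21 - 15
3k = 6
k = 6/3 = 2
A = 2×2 = 4, B = 1×2 = 2
= A = 4, B = 2

A = 4, B = 2


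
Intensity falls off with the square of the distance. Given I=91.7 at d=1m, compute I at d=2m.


I₁d₁² = I₂d₂²
I₂ = I₁ × (d₁/d₂)²
= 91.7 × (1/2)²
= 91.7 × 1/4
= 91.7/4
= 22.9250

22.9250


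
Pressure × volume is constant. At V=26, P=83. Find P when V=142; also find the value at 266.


Inverse proportion: x × y = constant
k = 26 × 83 = 2158
At x=142: k/142 = 15.20
At x=266: k/266 = 8.11
= 15.20 and 8.11

15.20 and 8.11


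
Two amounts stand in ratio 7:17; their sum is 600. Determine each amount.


Let A = 7k, B = 17k.
7k + 17k = 600
24k = 600 → k = 600/24 = 25
A = 7×25 = 175, B = 17×25 = 425
= A = 175, B = 425

A = 175, B = 425


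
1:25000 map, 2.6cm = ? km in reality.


Real distance = map distance × scale
= 2.6cm × 25000
= 65000 cm = 650.0 m
= 0.650 km

0.650 km


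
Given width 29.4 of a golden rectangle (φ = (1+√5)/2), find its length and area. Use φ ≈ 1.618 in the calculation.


φ = (1 + √5) / 2 ≈ 1.618
Length = width × φ = 29.4 × 1.618 = 47.5692
≈ 47.57
Area = width × length = 29.4 × 47.5692 = 1398.53448 ≈ 1398.53
= Length: 47.57, Area: 1398.53

Length: 47.57, Area: 1398.53


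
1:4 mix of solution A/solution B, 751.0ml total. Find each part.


Total parts = 1 + 4 = 5
solution A: 751.0 × 1/5 = 150.2ml
solution B: 751.0 × 4/5 = 600.8ml
= 150.2ml and 600.8ml

150.2ml and 600.8ml


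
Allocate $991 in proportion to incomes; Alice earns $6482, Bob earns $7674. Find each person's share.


Total income = 6482 + 7674 = $14156
Alice: $991 × 6482/14156 = $453.78
Bob: $991 × 7674/14156 = $537.22
= Alice: $453.78, Bob: $537.22

Alice: $453.78, Bob: $537.22


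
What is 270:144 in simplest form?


GCD(270, 144) = 18
270/18 : 144/18
= 15:8

15:8


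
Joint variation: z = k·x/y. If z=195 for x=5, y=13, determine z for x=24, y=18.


z = k·x/y
Solve for k using the known point: k = z·y/x = 195×13/5 = 2535/5 = 507.0000
Now evaluate at x=24, y=18:
z = k × 24 / 18 = (2535 × 24) / (5 × 18) = 60840/90
= 676.0000

676.0000


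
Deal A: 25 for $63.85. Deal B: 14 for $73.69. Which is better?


Deal A: $63.85/25 = $2.5540/unit
Deal B: $73.69/14 = $5.2636/unit
A is cheaper per unit
= Deal A

Deal A


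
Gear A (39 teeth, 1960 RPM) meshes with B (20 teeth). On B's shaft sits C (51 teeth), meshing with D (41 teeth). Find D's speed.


Stage 1: RPM_B = RPM_A × t_A/t_B = 1960 × 39/20 = 76440/20 = 3822.00
B and C share a shaft → RPM_C = RPM_B
Stage 2: RPM_D = RPM_C × t_C/t_D = RPM_A × (t_A×t_C)/(t_B×t_D)
Overall ratio = (39×51)/(20×41) = 1989/820
RPM_D = 1960 × 1989/820 = 3898440/820
≈ 4754.20 RPM

4754.20 RPM


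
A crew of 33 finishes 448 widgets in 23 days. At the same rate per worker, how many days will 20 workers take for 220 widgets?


Days ∝ work / workers, so d₂ = d₁ × (m₁/m₂) × (w₂/w₁)
Workers factor (inverse): 33/20 = 1.6500
Work factor (direct): 220/448 ≈ 0.4911
d₂ = 23 × 33/20 × 220/448 = (23 × 33 × 220) / (20 × 448) = 166980/8960
≈ 18.64 days

18.64 days


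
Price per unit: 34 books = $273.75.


Unit rate = total / quantity
= 273.75 / 34
= $8.05 per unit

$8.05 per unit


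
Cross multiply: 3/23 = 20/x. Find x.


Cross multiply: 3 × x = 23 × 20
3x = 460
x = 460 / 3
= 153.33

153.33


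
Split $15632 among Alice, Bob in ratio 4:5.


Total parts = 4 + 5 = 9
Alice: 15632 × 4/9 = 6947.56
Bob: 15632 × 5/9 = 8684.44
= Alice: $6947.56, Bob: $8684.44

Alice: $6947.56, Bob: $8684.44


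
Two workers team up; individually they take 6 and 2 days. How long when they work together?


Rate of A = 1/6 per day
Rate of B = 1/2 per day
Combined rate = 1/6 + 1/2 = 8/12 ≈ 0.6667 per day
Days = 1 / combined rate = 12/8
= 1.50 days

1.50 days


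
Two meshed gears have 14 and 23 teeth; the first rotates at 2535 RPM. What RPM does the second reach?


Gear ratio = 14:23 = 14:23
RPM_B = RPM_A × (teeth_A / teeth_B)
= 2535 × (14/23)
= 1543.0 RPM

1543.0 RPM


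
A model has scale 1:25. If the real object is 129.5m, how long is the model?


Model size = real / scale
= 129.5 / 25
= 5.1800 m

5.1800 m


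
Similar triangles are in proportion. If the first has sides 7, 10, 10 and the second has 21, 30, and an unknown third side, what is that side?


Scale factor = 21/7 = 3
Missing side = 10 × 3
= 30.0

30.0


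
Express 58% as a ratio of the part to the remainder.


58% means 58 parts out of 100; remainder = 42
Part : remainder = 58:42
GCD = 2
= 29:21

29:21


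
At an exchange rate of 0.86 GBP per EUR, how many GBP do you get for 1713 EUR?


Amount × rate = 1713 × 0.86
= 1473.18 GBP

1473.18 GBP


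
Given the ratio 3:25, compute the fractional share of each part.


Total parts = 3 + 25 = 28
First part: 3/28 = 3/28
Second part: 25/28 = 25/28
= 3/28 and 25/28

3/28 and 25/28


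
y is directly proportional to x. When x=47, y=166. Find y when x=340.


Direct proportion: y/x = constant
k = 166/47 ≈ 3.5319
y₂ = k × 340 = 166 × 340 / 47 = 56440/47
≈ 1200.85

1200.85


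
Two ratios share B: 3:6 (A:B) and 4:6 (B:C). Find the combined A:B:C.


Match B: multiply A:B by 4 → 12:24
Multiply B:C by 6 → 24:36
Combined: 12:24:36
GCD = 12
= 1:2:3

1:2:3


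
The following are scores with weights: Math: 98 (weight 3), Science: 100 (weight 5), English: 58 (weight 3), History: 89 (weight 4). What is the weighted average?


Numerator = 98×3 + 100×5 + 58×3 + 89×4
= 294 + 500 + 174 + 356
= 1324
Total weight = 15
Weighted avg = 1324/15
= 88.27

88.27


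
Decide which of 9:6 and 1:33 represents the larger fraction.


9/6 = 1.5000
1/33 = 0.0303
1.5000 > 0.0303, so 9:6 is greater
= 9:6

9:6


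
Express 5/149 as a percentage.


Percentage = (part / whole) × 100
= (5 / 149) × 100
≈ 3.36%

3.36%


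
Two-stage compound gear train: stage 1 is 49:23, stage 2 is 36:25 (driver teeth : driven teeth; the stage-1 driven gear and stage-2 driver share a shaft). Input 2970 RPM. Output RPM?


Stage 1: RPM_B = RPM_A × t_A/t_B = 2970 × 49/23 = 145530/23 ≈ 6327.39
B and C share a shaft → RPM_C = RPM_B
Stage 2: RPM_D = RPM_C × t_C/t_D = RPM_A × (t_A×t_C)/(t_B×t_D)
Overall ratio = (49×36)/(23×25) = 1764/575
RPM_D = 2970 × 1764/575 = 5239080/575
≈ 9111.44 RPM

9111.44 RPM


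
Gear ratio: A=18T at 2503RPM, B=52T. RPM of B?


Gear ratio = 18:52 = 9:26
RPM_B = RPM_A × (teeth_A / teeth_B)
= 2503 × (18/52)
= 866.4 RPM

866.4 RPM


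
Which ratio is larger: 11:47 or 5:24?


11/47 = 0.2340
5/24 = 0.2083
0.2340 > 0.2083, so 11:47 is greater
= 11:47

11:47


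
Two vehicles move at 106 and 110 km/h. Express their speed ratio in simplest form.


Ratio = 106:110
GCD = 2
Simplified = 53:55
Time ratio (same distance) = 55:53
Speed ratio = 53:55

53:55


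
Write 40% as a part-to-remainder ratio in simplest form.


40% means 40 parts out of 100; remainder = 60
Part : remainder = 40:60
GCD = 20
= 2:3

2:3


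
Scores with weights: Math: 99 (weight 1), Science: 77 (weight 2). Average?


Numerator = 99×1 + 77×2
= 99 + 154
= 253
Total weight = 3
Weighted avg = 253/3
= 84.33

84.33


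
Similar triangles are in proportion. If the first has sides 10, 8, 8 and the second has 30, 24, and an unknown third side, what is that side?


Scale factor = 30/10 = 3
Missing side = 8 × 3
= 24.0

24.0


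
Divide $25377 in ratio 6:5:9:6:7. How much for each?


Total parts = 6 + 5 + 9 + 6 + 7 = 33
Part 1: 25377 × 6/33 = 4614.00
Part 2: 25377 × 5/33 = 3845.00
Part 3: 25377 × 9/33 = 6921.00
Part 4: 25377 × 6/33 = 4614.00
Part 5: 25377 × 7/33 = 5383.00
= Part 1: $4614.00, Part 2: $3845.00, Part 3: $6921.00, Part 4: $4614.00, Part 5: $5383.00

Part 1: $4614.00, Part 2: $3845.00, Part 3: $6921.00, Part 4: $4614.00, Part 5: $5383.00


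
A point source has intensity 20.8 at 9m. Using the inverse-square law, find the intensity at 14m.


I₁d₁² = I₂d₂²
I₂ = I₁ × (d₁/d₂)²
= 20.8 × (9/14)²
= 20.8 × 81/196
= 1684.8/196
≈ 8.5959

8.5959


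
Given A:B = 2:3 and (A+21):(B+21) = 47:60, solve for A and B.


Let A = 2k, B = 3k.
(2k + 21) / (3k + 21) = 47/60
Cross-multiply: 60(2k + 21) = 47(3k + 21)
120k + 1260 = 141k + 987
120k - 141k = 987 - 1260
-21k = -273
k = -273/-21 = 13
A = 2×13 = 26, B = 3×13 = 39
= A = 26, B = 39

A = 26, B = 39


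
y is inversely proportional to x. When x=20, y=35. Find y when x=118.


Inverse proportion: x × y = constant
k = 20 × 35 = 700
y₂ = k / 118 = 700 / 118
= 5.93

5.93


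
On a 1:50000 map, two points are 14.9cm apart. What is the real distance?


Real distance = map distance × scale
= 14.9cm × 50000
= 745000 cm = 7450.0 m
= 7.450 km

7.450 km


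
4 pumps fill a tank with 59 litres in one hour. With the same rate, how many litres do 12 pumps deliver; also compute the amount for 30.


Direct proportion: y/x = constant
k = 59/4 = 14.7500
y at x=12: k × 12 = 59 × 12 / 4 = 708/4 = 177.00
y at x=30: k × 30 = 59 × 30 / 4 = 1770/4 = 442.50
= 177.00 and 442.50

177.00 and 442.50


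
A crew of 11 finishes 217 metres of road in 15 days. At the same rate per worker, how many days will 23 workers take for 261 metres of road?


Days ∝ work / workers, so d₂ = d₁ × (m₁/m₂) × (w₂/w₁)
Workers factor (inverse): 11/23 ≈ 0.4783
Work factor (direct): 261/217 ≈ 1.2028
d₂ = 15 × 11/23 × 261/217 = (15 × 11 × 261) / (23 × 217) = 43065/4991
≈ 8.63 days

8.63 days


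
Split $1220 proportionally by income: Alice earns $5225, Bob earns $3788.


Total income = 5225 + 3788 = $9013
Alice: $1220 × 5225/9013 = $707.26
Bob: $1220 × 3788/9013 = $512.74
= Alice: $707.26, Bob: $512.74

Alice: $707.26, Bob: $512.74


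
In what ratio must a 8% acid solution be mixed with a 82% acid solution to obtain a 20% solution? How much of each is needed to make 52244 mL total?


Let x parts of 8% mix with y parts of 82%.
8x + 82y = 20(x + y)
8x + 82y = 20x + 20y
x(8 - 20) = y(20 - 82)
x/y = (82 - 20)/(20 - 8) = 62/12
Simplify: 31:6
Total parts = 37; one part = 52244/37 = 1412.00 mL
8% solution: 31×1412.00 = 43772.00 mL
82% solution: 6×1412.00 = 8472.00 mL
= ratio 31:6; 43772.00 mL and 8472.00 mL

ratio 31:6; 43772.00 mL and 8472.00 mL


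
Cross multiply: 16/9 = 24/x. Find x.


Cross multiply: 16 × x = 9 × 24
16x = 216
x = 216 / 16
= 13.50

13.50


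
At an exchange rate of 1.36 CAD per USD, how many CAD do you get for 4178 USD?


Amount × rate = 4178 × 1.36
= 5682.08 CAD

5682.08 CAD


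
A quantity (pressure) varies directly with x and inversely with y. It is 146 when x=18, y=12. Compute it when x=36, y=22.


z = k·x/y
Solve for k using the known point: k = z·y/x = 146×12/18 = 1752/18 ≈ 97.3333
Now evaluate at x=36, y=22:
z = k × 36 / 22 = (1752 × 36) / (18 × 22) = 63072/396
≈ 159.2727

159.2727


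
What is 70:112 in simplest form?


GCD(70, 112) = 14
70/14 : 112/14
= 5:8

5:8


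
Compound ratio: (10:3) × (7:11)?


Compound ratio = (10×7) : (3×11)
= 70:33
GCD = 1
= 70:33

70:33


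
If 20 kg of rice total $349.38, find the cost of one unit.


Unit rate = total / quantity
= 349.38 / 20
= $17.47 per unit

$17.47 per unit


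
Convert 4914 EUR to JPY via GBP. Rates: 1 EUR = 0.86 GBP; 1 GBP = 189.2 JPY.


Step 1: 4914 EUR × 0.86 = 4226.04 GBP
Step 2: 4226.04 GBP × 189.2 = 799566.77 JPY
Implied rate EUR→JPY = 0.86 × 189.2 = 162.7120
= 799566.77 JPY

799566.77 JPY


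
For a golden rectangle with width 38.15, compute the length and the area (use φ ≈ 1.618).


φ = (1 + √5) / 2 ≈ 1.618
Length = width × φ = 38.15 × 1.618 = 61.7267
≈ 61.73
Area = width × length = 38.15 × 61.7267 = 2354.873605 ≈ 2354.87
= Length: 61.73, Area: 2354.87

Length: 61.73, Area: 2354.87


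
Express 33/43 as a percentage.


Percentage = (part / whole) × 100
= (33 / 43) × 100
≈ 76.74%

76.74%


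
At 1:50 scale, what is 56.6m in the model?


Model size = real / scale
= 56.6 / 50
= 1.1320 m

1.1320 m


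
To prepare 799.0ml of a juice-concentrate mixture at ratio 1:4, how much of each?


Total parts = 1 + 4 = 5
juice: 799.0 × 1/5 = 159.8ml
concentrate: 799.0 × 4/5 = 639.2ml
= 159.8ml and 639.2ml

159.8ml and 639.2ml


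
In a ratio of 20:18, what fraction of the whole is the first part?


Total parts = 20 + 18 = 38
First part: 20/38 = 10/19
= 10/19

10/19


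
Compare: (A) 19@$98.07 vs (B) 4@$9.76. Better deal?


Deal A: $98.07/19 = $5.1616/unit
Deal B: $9.76/4 = $2.4400/unit
B is cheaper per unit
= Deal B

Deal B


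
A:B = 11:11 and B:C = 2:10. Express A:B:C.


Match B: multiply A:B by 2 → 22:22
Multiply B:C by 11 → 22:110
Combined: 22:22:110
GCD = 22
= 1:1:5

1:1:5


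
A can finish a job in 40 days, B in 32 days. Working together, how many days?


Rate of A = 1/40 per day
Rate of B = 1/32 per day
Combined rate = 1/40 + 1/32 = 72/1280 ≈ 0.0563 per day
Days = 1 / combined rate = 1280/72
≈ 17.78 days

17.78 days


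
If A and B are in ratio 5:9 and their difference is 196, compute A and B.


Let A = 5k, B = 9k.
9k - 5k = 196
4k = 196 → k = 196/4 = 49
A = 5×49 = 245, B = 9×49 = 441
= A = 245, B = 441

A = 245, B = 441


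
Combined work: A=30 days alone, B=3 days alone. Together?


Rate of A = 1/30 per day
Rate of B = 1/3 per day
Combined rate = 1/30 + 1/3 = 33/90 ≈ 0.3667 per day
Days = 1 / combined rate = 90/33
≈ 2.73 days

2.73 days


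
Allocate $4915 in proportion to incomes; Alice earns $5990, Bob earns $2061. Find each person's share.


Total income = 5990 + 2061 = $8051
Alice: $4915 × 5990/8051 = $3656.79
Bob: $4915 × 2061/8051 = $1258.21
= Alice: $3656.79, Bob: $1258.21

Alice: $3656.79, Bob: $1258.21


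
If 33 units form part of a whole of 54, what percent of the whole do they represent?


Percentage = (part / whole) × 100
= (33 / 54) × 100
≈ 61.11%

61.11%


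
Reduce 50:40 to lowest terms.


GCD(50, 40) = 10
50/10 : 40/10
= 5:4

5:4


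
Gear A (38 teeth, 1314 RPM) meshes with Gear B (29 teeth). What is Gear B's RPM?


Gear ratio = 38:29 = 38:29
RPM_B = RPM_A × (teeth_A / teeth_B)
= 1314 × (38/29)
= 1721.8 RPM

1721.8 RPM


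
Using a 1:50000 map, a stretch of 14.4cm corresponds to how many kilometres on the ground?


Real distance = map distance × scale
= 14.4cm × 50000
= 720000 cm = 7200.0 m
= 7.200 km

7.200 km


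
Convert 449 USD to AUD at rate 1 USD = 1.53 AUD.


Amount × rate = 449 × 1.53
= 686.97 AUD

686.97 AUD


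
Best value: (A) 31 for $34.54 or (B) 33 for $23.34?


Deal A: $34.54/31 = $1.1142/unit
Deal B: $23.34/33 = $0.7073/unit
B is cheaper per unit
= Deal B

Deal B


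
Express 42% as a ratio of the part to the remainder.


42% means 42 parts out of 100; remainder = 58
Part : remainder = 42:58
GCD = 2
= 21:29

21:29


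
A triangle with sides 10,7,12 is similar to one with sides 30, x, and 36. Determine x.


Scale factor = 30/10 = 3
Missing side = 7 × 3
= 21.0

21.0


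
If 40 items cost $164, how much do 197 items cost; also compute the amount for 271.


Direct proportion: y/x = constant
k = 164/40 = 4.1000
y at x=197: k × 197 = 164 × 197 / 40 = 32308/40 = 807.70
y at x=271: k × 271 = 164 × 271 / 40 = 44444/40 = 1111.10
= 807.70 and 1111.10

807.70 and 1111.10


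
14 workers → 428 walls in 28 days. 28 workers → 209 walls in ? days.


Days ∝ work / workers, so d₂ = d₁ × (m₁/m₂) × (w₂/w₁)
Workers factor (inverse): 14/28 = 0.5000
Work factor (direct): 209/428 ≈ 0.4883
d₂ = 28 × 14/28 × 209/428 = (28 × 14 × 209) / (28 × 428) = 81928/11984
≈ 6.84 days

6.84 days


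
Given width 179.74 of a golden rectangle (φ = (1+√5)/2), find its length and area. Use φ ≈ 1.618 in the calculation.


φ = (1 + √5) / 2 ≈ 1.618
Length = width × φ = 179.74 × 1.618 = 290.81932
≈ 290.82
Area = width × length = 179.74 × 290.81932 = 52271.8645768 ≈ 52271.86
= Length: 290.82, Area: 52271.86

Length: 290.82, Area: 52271.86


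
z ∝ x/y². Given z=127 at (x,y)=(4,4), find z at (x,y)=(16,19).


z = k·x/y²
Solve for k using the known point: k = z·y²/x = 127×16/4 = 2032/4 = 508.0000
Now evaluate at x=16, y=19:
z = k × 16 / 361 = (2032 × 16) / (4 × 361) = 32512/1444
≈ 22.5152

22.5152


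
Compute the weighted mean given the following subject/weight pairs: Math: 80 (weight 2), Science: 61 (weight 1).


Numerator = 80×2 + 61×1
= 160 + 61
= 221
Total weight = 3
Weighted avg = 221/3
= 73.67

73.67


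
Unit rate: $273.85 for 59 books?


Unit rate = total / quantity
= 273.85 / 59
= $4.64 per unit

$4.64 per unit


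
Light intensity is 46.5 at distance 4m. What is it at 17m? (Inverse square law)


I₁d₁² = I₂d₂²
I₂ = I₁ × (d₁/d₂)²
= 46.5 × (4/17)²
= 46.5 × 16/289
= 744/289
≈ 2.5744

2.5744


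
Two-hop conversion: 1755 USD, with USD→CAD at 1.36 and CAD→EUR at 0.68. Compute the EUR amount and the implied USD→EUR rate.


Step 1: 1755 USD × 1.36 = 2386.80 CAD
Step 2: 2386.80 CAD × 0.68 = 1623.02 EUR
Implied rate USD→EUR = 1.36 × 0.68 = 0.9248
= 1623.02 EUR; implied rate 0.9248 EUR/USD

1623.02 EUR; implied rate 0.9248 EUR/USD


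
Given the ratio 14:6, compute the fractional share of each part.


Total parts = 14 + 6 = 20
First part: 14/20 = 7/10
Second part: 6/20 = 3/10
= 7/10 and 3/10

7/10 and 3/10


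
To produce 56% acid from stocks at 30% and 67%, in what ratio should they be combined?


Let x parts of 30% mix with y parts of 67%.
30x + 67y = 56(x + y)
30x + 67y = 56x + 56y
x(30 - 56) = y(56 - 67)
x/y = (67 - 56)/(56 - 30) = 11/26
Simplify: 11:26
= 11:26

11:26


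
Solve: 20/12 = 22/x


Cross multiply: 20 × x = 12 × 22
20x = 264
x = 264 / 20
= 13.20

13.20


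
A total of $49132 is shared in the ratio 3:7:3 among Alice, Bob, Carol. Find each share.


Total parts = 3 + 7 + 3 = 13
Alice: 49132 × 3/13 = 11338.15
Bob: 49132 × 7/13 = 26455.69
Carol: 49132 × 3/13 = 11338.15
= Alice: $11338.15, Bob: $26455.69, Carol: $11338.15

Alice: $11338.15, Bob: $26455.69, Carol: $11338.15


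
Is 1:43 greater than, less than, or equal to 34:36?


1/43 = 0.0233
34/36 = 0.9444
0.0233 < 0.9444, so 1:43 is less
= less than

less than


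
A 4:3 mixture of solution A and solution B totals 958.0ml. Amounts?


Total parts = 4 + 3 = 7
solution A: 958.0 × 4/7 = 547.4ml
solution B: 958.0 × 3/7 = 410.6ml
= 547.4ml and 410.6ml

547.4ml and 410.6ml


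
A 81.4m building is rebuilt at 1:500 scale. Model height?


Model size = real / scale
= 81.4 / 500
= 0.1628 m

0.1628 m


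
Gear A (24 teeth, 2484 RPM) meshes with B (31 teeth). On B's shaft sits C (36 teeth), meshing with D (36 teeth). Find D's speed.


Stage 1: RPM_B = RPM_A × t_A/t_B = 2484 × 24/31 = 59616/31 ≈ 1923.10
B and C share a shaft → RPM_C = RPM_B
Stage 2: RPM_D = RPM_C × t_C/t_D = RPM_A × (t_A×t_C)/(t_B×t_D)
Overall ratio = (24×36)/(31×36) = 864/1116
RPM_D = 2484 × 864/1116 = 2146176/1116
≈ 1923.10 RPM

1923.10 RPM


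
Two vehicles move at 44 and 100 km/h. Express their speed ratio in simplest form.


Ratio = 44:100
GCD = 4
Simplified = 11:25
Time ratio (same distance) = 25:11
Speed ratio = 11:25

11:25


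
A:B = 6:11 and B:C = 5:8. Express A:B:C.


Match B: multiply A:B by 5 → 30:55
Multiply B:C by 11 → 55:88
Combined: 30:55:88
GCD = 1
= 30:55:88

30:55:88


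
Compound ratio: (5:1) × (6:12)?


Compound ratio = (5×6) : (1×12)
= 30:12
GCD = 6
= 5:2

5:2


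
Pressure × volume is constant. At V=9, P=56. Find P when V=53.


Inverse proportion: x × y = constant
k = 9 × 56 = 504
y₂ = k / 53 = 504 / 53
= 9.51

9.51


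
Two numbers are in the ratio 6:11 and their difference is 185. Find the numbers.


Let A = 6k, B = 11k.
11k - 6k = 185
5k = 185 → k = 185/5 = 37
A = 6×37 = 222, B = 11×37 = 407
= A = 222, B = 407

A = 222, B = 407


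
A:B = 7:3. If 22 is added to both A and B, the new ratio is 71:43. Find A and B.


Let A = 7k, B = 3k.
(7k + 22) / (3k + 22) = 71/43
Cross-multiply: 43(7k + 22) = 71(3k + 22)
301k + 946 = 213k + 1562
301k - 213k = 1562 - 946
88k = 616
k = 616/88 = 7
A = 7×7 = 49, B = 3×7 = 21
= A = 49, B = 21

A = 49, B = 21


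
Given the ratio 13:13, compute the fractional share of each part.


Total parts = 13 + 13 = 26
First part: 13/26 = 1/2
Second part: 13/26 = 1/2
= 1/2 and 1/2

1/2 and 1/2


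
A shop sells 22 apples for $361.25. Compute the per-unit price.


Unit rate = total / quantity
= 361.25 / 22
= $16.42 per unit

$16.42 per unit


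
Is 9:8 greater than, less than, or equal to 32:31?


9/8 = 1.1250
32/31 = 1.0323
1.1250 > 1.0323, so 9:8 is greater
= greater than

greater than


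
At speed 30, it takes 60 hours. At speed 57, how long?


Inverse proportion: x × y = constant
k = 30 × 60 = 1800
y₂ = k / 57 = 1800 / 57
= 31.58

31.58


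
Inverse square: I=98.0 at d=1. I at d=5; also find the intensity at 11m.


I₁d₁² = I₂d₂²
I at 5m = 98.0 × (1/5)² = 98.0 × 1/25 = 98/25 = 3.9200
I at 11m = 98.0 × (1/11)² = 98.0 × 1/121 = 98/121 ≈ 0.8099
= 3.9200 and 0.8099

3.9200 and 0.8099


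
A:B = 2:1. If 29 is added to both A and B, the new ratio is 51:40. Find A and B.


Let A = 2k, B = 1k.
(2k + 29) / (1k + 29) = 51/40
Cross-multiply: 40(2k + 29) = 51(1k + 29)
80k + 1160 = 51k + 1479
80k - 51k = 1479 - 1160
29k = 319
k = 319/29 = 11
A = 2×11 = 22, B = 1×11 = 11
= A = 22, B = 11

A = 22, B = 11


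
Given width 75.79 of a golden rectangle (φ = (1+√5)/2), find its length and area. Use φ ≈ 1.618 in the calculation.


φ = (1 + √5) / 2 ≈ 1.618
Length = width × φ = 75.79 × 1.618 = 122.62822
≈ 122.63
Area = width × length = 75.79 × 122.62822 = 9293.9927938 ≈ 9293.99
= Length: 122.63, Area: 9293.99

Length: 122.63, Area: 9293.99


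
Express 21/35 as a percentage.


Percentage = (part / whole) × 100
= (21 / 35) × 100
= 60.00%

60.00%


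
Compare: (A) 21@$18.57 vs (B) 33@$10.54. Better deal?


Deal A: $18.57/21 = $0.8843/unit
Deal B: $10.54/33 = $0.3194/unit
B is cheaper per unit
= Deal B

Deal B


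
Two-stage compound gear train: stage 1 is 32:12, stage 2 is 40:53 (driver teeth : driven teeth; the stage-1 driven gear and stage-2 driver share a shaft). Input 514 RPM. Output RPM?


Stage 1: RPM_B = RPM_A × t_A/t_B = 514 × 32/12 = 16448/12 ≈ 1370.67
B and C share a shaft → RPM_C = RPM_B
Stage 2: RPM_D = RPM_C × t_C/t_D = RPM_A × (t_A×t_C)/(t_B×t_D)
Overall ratio = (32×40)/(12×53) = 1280/636
RPM_D = 514 × 1280/636 = 657920/636
≈ 1034.47 RPM

1034.47 RPM
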